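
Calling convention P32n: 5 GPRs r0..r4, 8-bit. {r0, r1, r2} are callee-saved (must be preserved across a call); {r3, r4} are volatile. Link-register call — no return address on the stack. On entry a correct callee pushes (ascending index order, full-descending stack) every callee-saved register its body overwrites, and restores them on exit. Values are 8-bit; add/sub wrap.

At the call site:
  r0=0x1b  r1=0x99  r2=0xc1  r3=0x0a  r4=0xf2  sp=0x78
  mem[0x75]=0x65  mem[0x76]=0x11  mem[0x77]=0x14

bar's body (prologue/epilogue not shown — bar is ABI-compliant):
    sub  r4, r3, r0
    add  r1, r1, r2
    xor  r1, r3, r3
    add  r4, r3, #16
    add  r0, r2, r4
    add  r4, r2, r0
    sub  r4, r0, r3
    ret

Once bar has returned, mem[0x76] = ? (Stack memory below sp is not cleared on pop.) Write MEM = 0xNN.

MEM = 0x99

prologue: push r0 -> mem[0x77]=0x1b, sp=0x77
prologue: push r1 -> mem[0x76]=0x99, sp=0x76
body[0] sub  r4, r3, r0 -> r4=0xef
body[1] add  r1, r1, r2 -> r1=0x5a
body[2] xor  r1, r3, r3 -> r1=0x00
body[3] add  r4, r3, #16 -> r4=0x1a
body[4] add  r0, r2, r4 -> r0=0xdb
body[5] add  r4, r2, r0 -> r4=0x9c
body[6] sub  r4, r0, r3 -> r4=0xd1
epilogue: pop r1=0x99, sp=0x77
epilogue: pop r0=0x1b, sp=0x78
prologue pushed ['r0', 'r1'] at ['0x77', '0x76']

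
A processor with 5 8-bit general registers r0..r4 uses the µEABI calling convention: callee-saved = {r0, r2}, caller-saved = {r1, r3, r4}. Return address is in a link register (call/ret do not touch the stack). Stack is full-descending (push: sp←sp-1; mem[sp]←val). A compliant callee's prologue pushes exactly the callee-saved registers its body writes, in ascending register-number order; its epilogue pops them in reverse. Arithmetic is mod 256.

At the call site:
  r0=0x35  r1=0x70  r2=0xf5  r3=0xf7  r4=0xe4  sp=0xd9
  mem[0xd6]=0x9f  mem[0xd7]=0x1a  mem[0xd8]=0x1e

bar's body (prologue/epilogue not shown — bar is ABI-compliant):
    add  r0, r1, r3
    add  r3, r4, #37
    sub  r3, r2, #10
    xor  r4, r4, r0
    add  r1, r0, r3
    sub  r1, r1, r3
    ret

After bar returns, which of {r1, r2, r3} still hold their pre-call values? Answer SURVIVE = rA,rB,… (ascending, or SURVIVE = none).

prologue: push r0 -> mem[0xd8]=0x35, sp=0xd8
body[0] add  r0, r1, r3 -> r0=0x67
body[1] add  r3, r4, #37 -> r3=0x09
body[2] sub  r3, r2, #10 -> r3=0xeb
body[3] xor  r4, r4, r0 -> r4=0x83
body[4] add  r1, r0, r3 -> r1=0x52
body[5] sub  r1, r1, r3 -> r1=0x67
epilogue: pop r0=0x35, sp=0xd9
r1: caller-saved, written=True
r2: callee-saved, written=False
r3: caller-saved, written=True

SURVIVE = r2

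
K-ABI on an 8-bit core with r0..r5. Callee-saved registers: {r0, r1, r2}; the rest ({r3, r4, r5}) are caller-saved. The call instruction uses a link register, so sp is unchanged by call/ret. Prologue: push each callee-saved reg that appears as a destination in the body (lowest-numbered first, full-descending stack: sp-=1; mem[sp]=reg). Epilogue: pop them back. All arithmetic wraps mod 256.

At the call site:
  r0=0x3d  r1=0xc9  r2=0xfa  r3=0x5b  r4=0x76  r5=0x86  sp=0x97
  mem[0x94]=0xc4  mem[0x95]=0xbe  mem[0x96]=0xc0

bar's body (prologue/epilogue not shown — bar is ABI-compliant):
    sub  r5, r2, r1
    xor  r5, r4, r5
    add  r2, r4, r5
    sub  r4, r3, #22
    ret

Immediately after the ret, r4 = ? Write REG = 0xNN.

prologue: push r2 -> mem[0x96]=0xfa, sp=0x96
body[0] sub  r5, r2, r1 -> r5=0x31
body[1] xor  r5, r4, r5 -> r5=0x47
body[2] add  r2, r4, r5 -> r2=0xbd
body[3] sub  r4, r3, #22 -> r4=0x45
epilogue: pop r2=0xfa, sp=0x97
r4 is caller-saved -> body value

REG = 0x45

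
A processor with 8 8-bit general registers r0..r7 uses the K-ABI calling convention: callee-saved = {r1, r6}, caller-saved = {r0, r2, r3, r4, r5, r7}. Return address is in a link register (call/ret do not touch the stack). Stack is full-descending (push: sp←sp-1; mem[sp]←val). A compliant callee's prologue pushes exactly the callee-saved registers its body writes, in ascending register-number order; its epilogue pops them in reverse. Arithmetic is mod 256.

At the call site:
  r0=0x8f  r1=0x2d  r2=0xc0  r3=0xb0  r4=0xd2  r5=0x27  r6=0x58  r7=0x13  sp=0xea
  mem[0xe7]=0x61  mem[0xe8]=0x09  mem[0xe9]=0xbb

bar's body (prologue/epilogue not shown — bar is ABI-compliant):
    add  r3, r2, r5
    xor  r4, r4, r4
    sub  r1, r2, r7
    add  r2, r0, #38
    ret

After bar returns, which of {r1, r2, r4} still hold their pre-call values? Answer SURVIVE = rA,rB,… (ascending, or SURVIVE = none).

SURVIVE = r1

prologue: push r1 -> mem[0xe9]=0x2d, sp=0xe9
body[0] add  r3, r2, r5 -> r3=0xe7
body[1] xor  r4, r4, r4 -> r4=0x00
body[2] sub  r1, r2, r7 -> r1=0xad
body[3] add  r2, r0, #38 -> r2=0xb5
epilogue: pop r1=0x2d, sp=0xea
r1: callee-saved, written=True
r2: caller-saved, written=True
r4: caller-saved, written=True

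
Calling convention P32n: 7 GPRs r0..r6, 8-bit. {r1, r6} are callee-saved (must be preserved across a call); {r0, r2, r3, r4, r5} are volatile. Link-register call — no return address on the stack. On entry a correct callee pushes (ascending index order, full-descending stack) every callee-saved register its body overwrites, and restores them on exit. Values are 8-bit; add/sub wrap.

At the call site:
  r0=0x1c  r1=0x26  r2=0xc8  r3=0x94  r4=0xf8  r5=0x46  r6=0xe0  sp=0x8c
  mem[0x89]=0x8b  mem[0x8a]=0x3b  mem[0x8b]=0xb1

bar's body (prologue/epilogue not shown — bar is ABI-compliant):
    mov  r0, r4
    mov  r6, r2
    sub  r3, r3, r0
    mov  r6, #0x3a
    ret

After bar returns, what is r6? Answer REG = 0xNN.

prologue: push r6 → mem[0x8b]=0xe0, sp=0x8b
body[0] mov  r0, r4 → r0=0xf8
body[1] mov  r6, r2 → r6=0xc8
body[2] sub  r3, r3, r0 → r3=0x9c
body[3] mov  r6, #0x3a → r6=0x3a
epilogue: pop r6=0xe0, sp=0x8c
r6 is callee-saved → restored

REG = 0xe0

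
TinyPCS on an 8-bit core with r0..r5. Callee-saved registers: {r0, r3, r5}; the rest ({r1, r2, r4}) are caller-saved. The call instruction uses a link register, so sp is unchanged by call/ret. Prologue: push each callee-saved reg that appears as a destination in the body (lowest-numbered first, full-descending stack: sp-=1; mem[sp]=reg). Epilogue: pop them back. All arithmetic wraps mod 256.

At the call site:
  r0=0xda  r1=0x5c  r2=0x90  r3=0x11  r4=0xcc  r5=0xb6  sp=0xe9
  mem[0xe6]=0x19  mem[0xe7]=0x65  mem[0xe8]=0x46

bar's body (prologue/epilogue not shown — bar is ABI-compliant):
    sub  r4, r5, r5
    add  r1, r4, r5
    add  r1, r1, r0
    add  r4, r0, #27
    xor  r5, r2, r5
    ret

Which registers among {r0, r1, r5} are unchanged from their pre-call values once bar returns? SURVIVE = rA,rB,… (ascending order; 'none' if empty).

SURVIVE = r0,r5

prologue: push r5 -> mem[0xe8]=0xb6, sp=0xe8
body[0] sub  r4, r5, r5 -> r4=0x00
body[1] add  r1, r4, r5 -> r1=0xb6
body[2] add  r1, r1, r0 -> r1=0x90
body[3] add  r4, r0, #27 -> r4=0xf5
body[4] xor  r5, r2, r5 -> r5=0x26
epilogue: pop r5=0xb6, sp=0xe9
r0: callee-saved, written=False
r1: caller-saved, written=True
r5: callee-saved, written=True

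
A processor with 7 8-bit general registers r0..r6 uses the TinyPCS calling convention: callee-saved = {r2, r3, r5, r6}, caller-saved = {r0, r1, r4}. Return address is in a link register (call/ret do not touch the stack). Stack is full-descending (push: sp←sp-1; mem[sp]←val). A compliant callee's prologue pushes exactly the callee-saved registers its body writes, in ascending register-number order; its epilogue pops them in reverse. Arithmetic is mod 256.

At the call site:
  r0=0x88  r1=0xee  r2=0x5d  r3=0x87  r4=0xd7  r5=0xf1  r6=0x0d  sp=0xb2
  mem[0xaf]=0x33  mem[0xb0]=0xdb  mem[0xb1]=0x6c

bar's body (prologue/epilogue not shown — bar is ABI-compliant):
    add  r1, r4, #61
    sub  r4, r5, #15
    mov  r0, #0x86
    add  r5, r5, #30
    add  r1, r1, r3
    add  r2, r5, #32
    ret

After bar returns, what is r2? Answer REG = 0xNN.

REG = 0x5d

prologue: push r2 -> mem[0xb1]=0x5d, sp=0xb1
prologue: push r5 -> mem[0xb0]=0xf1, sp=0xb0
body[0] add  r1, r4, #61 -> r1=0x14
body[1] sub  r4, r5, #15 -> r4=0xe2
body[2] mov  r0, #0x86 -> r0=0x86
body[3] add  r5, r5, #30 -> r5=0x0f
body[4] add  r1, r1, r3 -> r1=0x9b
body[5] add  r2, r5, #32 -> r2=0x2f
epilogue: pop r5=0xf1, sp=0xb1
epilogue: pop r2=0x5d, sp=0xb2
r2 is callee-saved -> restored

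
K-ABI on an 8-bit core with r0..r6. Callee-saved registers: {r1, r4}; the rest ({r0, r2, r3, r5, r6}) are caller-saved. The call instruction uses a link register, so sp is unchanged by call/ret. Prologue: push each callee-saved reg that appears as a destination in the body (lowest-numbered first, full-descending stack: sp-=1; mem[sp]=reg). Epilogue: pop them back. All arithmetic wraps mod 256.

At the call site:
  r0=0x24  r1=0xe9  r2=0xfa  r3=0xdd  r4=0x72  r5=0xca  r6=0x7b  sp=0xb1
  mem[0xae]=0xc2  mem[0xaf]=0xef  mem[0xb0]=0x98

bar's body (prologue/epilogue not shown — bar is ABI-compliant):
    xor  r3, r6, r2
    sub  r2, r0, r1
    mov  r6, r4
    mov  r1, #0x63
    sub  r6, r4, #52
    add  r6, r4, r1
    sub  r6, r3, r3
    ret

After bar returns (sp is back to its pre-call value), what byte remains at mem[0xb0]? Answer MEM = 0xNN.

prologue: push r1 -> mem[0xb0]=0xe9, sp=0xb0
body[0] xor  r3, r6, r2 -> r3=0x81
body[1] sub  r2, r0, r1 -> r2=0x3b
body[2] mov  r6, r4 -> r6=0x72
body[3] mov  r1, #0x63 -> r1=0x63
body[4] sub  r6, r4, #52 -> r6=0x3e
body[5] add  r6, r4, r1 -> r6=0xd5
body[6] sub  r6, r3, r3 -> r6=0x00
epilogue: pop r1=0xe9, sp=0xb1
prologue pushed ['r1'] at ['0xb0']

MEM = 0xe9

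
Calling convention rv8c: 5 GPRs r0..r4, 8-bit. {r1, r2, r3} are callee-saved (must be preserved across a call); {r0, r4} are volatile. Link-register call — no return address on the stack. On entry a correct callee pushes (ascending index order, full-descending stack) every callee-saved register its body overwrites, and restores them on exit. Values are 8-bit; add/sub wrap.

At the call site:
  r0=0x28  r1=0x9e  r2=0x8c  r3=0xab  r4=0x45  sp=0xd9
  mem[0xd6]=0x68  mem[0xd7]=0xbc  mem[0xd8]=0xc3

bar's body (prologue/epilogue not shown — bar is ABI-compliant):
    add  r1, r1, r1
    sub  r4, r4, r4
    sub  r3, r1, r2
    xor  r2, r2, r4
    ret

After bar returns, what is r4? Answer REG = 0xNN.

prologue: push r1 → mem[0xd8]=0x9e, sp=0xd8
prologue: push r2 → mem[0xd7]=0x8c, sp=0xd7
prologue: push r3 → mem[0xd6]=0xab, sp=0xd6
body[0] add  r1, r1, r1 → r1=0x3c
body[1] sub  r4, r4, r4 → r4=0x00
body[2] sub  r3, r1, r2 → r3=0xb0
body[3] xor  r2, r2, r4 → r2=0x8c
epilogue: pop r3=0xab, sp=0xd7
epilogue: pop r2=0x8c, sp=0xd8
epilogue: pop r1=0x9e, sp=0xd9
r4 is caller-saved → body value

REG = 0x00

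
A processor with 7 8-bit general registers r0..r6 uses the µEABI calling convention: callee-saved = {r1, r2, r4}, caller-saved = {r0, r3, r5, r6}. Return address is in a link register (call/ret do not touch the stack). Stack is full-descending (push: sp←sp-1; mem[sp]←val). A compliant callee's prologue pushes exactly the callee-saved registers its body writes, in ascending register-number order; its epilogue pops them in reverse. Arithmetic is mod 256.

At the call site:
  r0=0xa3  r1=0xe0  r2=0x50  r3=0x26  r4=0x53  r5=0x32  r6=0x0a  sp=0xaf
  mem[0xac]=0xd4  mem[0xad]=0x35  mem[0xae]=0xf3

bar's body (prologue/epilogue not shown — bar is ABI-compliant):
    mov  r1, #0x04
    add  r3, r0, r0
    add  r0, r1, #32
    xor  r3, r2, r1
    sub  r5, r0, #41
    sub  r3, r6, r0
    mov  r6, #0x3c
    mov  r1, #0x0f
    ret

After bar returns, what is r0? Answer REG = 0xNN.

REG = 0x24

prologue: push r1 -> mem[0xae]=0xe0, sp=0xae
body[0] mov  r1, #0x04 -> r1=0x04
body[1] add  r3, r0, r0 -> r3=0x46
body[2] add  r0, r1, #32 -> r0=0x24
body[3] xor  r3, r2, r1 -> r3=0x54
body[4] sub  r5, r0, #41 -> r5=0xfb
body[5] sub  r3, r6, r0 -> r3=0xe6
body[6] mov  r6, #0x3c -> r6=0x3c
body[7] mov  r1, #0x0f -> r1=0x0f
epilogue: pop r1=0xe0, sp=0xaf
r0 is caller-saved -> body value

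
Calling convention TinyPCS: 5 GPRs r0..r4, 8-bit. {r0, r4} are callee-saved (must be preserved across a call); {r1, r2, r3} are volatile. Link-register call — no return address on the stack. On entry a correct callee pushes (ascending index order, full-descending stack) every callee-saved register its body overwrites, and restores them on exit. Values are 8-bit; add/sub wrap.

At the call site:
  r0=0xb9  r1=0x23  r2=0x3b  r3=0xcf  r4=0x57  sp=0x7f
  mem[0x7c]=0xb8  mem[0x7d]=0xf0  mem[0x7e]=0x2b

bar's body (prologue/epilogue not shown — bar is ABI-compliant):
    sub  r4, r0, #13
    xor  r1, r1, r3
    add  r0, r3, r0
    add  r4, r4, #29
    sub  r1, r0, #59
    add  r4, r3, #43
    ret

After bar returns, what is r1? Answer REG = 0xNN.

REG = 0x4d

prologue: push r0 → mem[0x7e]=0xb9, sp=0x7e
prologue: push r4 → mem[0x7d]=0x57, sp=0x7d
body[0] sub  r4, r0, #13 → r4=0xac
body[1] xor  r1, r1, r3 → r1=0xec
body[2] add  r0, r3, r0 → r0=0x88
body[3] add  r4, r4, #29 → r4=0xc9
body[4] sub  r1, r0, #59 → r1=0x4d
body[5] add  r4, r3, #43 → r4=0xfa
epilogue: pop r4=0x57, sp=0x7e
epilogue: pop r0=0xb9, sp=0x7f
r1 is caller-saved → body value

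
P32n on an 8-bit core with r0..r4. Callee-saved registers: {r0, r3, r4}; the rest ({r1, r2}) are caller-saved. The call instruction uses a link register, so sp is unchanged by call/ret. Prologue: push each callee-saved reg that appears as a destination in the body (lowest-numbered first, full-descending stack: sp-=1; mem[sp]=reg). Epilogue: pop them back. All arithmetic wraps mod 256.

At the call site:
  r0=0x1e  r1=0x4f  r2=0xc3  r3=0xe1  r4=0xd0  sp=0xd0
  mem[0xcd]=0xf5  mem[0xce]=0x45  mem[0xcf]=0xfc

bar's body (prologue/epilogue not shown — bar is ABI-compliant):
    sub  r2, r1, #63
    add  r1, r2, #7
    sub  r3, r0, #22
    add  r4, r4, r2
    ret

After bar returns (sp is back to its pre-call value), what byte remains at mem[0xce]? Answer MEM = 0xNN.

MEM = 0xd0

prologue: push r3 → mem[0xcf]=0xe1, sp=0xcf
prologue: push r4 → mem[0xce]=0xd0, sp=0xce
body[0] sub  r2, r1, #63 → r2=0x10
body[1] add  r1, r2, #7 → r1=0x17
body[2] sub  r3, r0, #22 → r3=0x08
body[3] add  r4, r4, r2 → r4=0xe0
epilogue: pop r4=0xd0, sp=0xcf
epilogue: pop r3=0xe1, sp=0xd0
prologue pushed ['r3', 'r4'] at ['0xcf', '0xce']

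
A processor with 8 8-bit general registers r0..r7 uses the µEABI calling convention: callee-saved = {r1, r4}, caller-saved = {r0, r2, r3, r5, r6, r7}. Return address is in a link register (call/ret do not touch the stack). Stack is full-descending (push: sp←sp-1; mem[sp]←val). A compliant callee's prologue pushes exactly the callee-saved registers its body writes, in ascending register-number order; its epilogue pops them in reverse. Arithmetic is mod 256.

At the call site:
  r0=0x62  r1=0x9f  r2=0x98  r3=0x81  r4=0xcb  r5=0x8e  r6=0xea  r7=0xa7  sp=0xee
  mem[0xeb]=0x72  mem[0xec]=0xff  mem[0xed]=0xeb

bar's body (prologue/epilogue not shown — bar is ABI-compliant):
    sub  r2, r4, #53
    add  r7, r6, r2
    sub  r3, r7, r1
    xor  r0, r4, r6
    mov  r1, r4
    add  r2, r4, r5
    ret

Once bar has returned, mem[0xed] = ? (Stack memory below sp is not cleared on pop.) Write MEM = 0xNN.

MEM = 0x9f

prologue: push r1 -> mem[0xed]=0x9f, sp=0xed
body[0] sub  r2, r4, #53 -> r2=0x96
body[1] add  r7, r6, r2 -> r7=0x80
body[2] sub  r3, r7, r1 -> r3=0xe1
body[3] xor  r0, r4, r6 -> r0=0x21
body[4] mov  r1, r4 -> r1=0xcb
body[5] add  r2, r4, r5 -> r2=0x59
epilogue: pop r1=0x9f, sp=0xee
prologue pushed ['r1'] at ['0xed']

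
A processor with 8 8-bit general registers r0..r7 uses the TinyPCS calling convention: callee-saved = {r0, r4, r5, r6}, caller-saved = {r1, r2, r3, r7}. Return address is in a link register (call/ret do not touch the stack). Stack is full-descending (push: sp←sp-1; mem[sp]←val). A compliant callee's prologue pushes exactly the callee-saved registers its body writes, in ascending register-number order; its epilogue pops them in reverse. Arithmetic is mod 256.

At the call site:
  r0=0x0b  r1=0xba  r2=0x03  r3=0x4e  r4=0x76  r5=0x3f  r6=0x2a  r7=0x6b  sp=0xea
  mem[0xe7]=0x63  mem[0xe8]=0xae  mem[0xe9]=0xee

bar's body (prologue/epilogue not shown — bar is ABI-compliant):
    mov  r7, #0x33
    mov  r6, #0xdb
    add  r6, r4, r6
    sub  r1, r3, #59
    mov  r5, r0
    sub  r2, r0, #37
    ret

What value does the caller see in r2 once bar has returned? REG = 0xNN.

prologue: push r5 → mem[0xe9]=0x3f, sp=0xe9
prologue: push r6 → mem[0xe8]=0x2a, sp=0xe8
body[0] mov  r7, #0x33 → r7=0x33
body[1] mov  r6, #0xdb → r6=0xdb
body[2] add  r6, r4, r6 → r6=0x51
body[3] sub  r1, r3, #59 → r1=0x13
body[4] mov  r5, r0 → r5=0x0b
body[5] sub  r2, r0, #37 → r2=0xe6
epilogue: pop r6=0x2a, sp=0xe9
epilogue: pop r5=0x3f, sp=0xea
r2 is caller-saved → body value

REG = 0xe6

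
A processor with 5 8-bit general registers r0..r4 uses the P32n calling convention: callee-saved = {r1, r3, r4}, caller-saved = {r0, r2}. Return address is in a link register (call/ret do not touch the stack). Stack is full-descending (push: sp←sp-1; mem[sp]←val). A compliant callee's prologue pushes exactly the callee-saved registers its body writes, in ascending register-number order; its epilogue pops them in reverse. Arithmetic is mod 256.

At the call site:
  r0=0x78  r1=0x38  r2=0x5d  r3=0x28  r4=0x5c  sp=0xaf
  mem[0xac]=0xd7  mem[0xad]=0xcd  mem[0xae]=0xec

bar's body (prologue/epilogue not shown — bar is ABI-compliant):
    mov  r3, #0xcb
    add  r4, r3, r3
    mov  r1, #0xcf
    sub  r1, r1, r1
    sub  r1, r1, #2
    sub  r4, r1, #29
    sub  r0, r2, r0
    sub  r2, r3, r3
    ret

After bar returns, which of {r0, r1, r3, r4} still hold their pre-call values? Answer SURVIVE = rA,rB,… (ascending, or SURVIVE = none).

SURVIVE = r1,r3,r4

prologue: push r1 → mem[0xae]=0x38, sp=0xae
prologue: push r3 → mem[0xad]=0x28, sp=0xad
prologue: push r4 → mem[0xac]=0x5c, sp=0xac
body[0] mov  r3, #0xcb → r3=0xcb
body[1] add  r4, r3, r3 → r4=0x96
body[2] mov  r1, #0xcf → r1=0xcf
body[3] sub  r1, r1, r1 → r1=0x00
body[4] sub  r1, r1, #2 → r1=0xfe
body[5] sub  r4, r1, #29 → r4=0xe1
body[6] sub  r0, r2, r0 → r0=0xe5
body[7] sub  r2, r3, r3 → r2=0x00
epilogue: pop r4=0x5c, sp=0xad
epilogue: pop r3=0x28, sp=0xae
epilogue: pop r1=0x38, sp=0xaf
r0: caller-saved, written=True
r1: callee-saved, written=True
r3: callee-saved, written=True
r4: callee-saved, written=True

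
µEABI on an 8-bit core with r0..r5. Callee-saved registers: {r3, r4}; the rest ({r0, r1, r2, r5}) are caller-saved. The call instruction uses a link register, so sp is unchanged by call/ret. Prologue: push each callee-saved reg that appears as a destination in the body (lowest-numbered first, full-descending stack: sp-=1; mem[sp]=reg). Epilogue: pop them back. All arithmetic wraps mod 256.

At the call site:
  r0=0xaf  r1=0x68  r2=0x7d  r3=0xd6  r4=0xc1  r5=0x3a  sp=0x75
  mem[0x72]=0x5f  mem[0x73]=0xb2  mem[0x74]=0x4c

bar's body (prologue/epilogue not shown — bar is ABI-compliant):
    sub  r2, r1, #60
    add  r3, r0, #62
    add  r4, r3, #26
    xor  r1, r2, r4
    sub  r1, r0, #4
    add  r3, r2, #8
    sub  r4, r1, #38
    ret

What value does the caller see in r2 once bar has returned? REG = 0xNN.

REG = 0x2c

prologue: push r3 -> mem[0x74]=0xd6, sp=0x74
prologue: push r4 -> mem[0x73]=0xc1, sp=0x73
body[0] sub  r2, r1, #60 -> r2=0x2c
body[1] add  r3, r0, #62 -> r3=0xed
body[2] add  r4, r3, #26 -> r4=0x07
body[3] xor  r1, r2, r4 -> r1=0x2b
body[4] sub  r1, r0, #4 -> r1=0xab
body[5] add  r3, r2, #8 -> r3=0x34
body[6] sub  r4, r1, #38 -> r4=0x85
epilogue: pop r4=0xc1, sp=0x74
epilogue: pop r3=0xd6, sp=0x75
r2 is caller-saved -> body value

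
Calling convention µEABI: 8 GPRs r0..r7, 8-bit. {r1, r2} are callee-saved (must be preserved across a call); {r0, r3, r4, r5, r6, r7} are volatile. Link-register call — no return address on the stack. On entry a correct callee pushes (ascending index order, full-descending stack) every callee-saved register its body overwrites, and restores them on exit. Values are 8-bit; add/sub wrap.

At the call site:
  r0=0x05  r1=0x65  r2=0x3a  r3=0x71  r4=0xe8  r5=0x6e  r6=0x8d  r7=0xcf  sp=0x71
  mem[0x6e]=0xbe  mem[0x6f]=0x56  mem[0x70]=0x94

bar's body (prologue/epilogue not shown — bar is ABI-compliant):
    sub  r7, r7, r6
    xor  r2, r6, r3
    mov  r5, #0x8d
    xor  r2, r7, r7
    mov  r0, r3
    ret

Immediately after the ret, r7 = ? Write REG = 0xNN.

REG = 0x42

prologue: push r2 -> mem[0x70]=0x3a, sp=0x70
body[0] sub  r7, r7, r6 -> r7=0x42
body[1] xor  r2, r6, r3 -> r2=0xfc
body[2] mov  r5, #0x8d -> r5=0x8d
body[3] xor  r2, r7, r7 -> r2=0x00
body[4] mov  r0, r3 -> r0=0x71
epilogue: pop r2=0x3a, sp=0x71
r7 is caller-saved -> body value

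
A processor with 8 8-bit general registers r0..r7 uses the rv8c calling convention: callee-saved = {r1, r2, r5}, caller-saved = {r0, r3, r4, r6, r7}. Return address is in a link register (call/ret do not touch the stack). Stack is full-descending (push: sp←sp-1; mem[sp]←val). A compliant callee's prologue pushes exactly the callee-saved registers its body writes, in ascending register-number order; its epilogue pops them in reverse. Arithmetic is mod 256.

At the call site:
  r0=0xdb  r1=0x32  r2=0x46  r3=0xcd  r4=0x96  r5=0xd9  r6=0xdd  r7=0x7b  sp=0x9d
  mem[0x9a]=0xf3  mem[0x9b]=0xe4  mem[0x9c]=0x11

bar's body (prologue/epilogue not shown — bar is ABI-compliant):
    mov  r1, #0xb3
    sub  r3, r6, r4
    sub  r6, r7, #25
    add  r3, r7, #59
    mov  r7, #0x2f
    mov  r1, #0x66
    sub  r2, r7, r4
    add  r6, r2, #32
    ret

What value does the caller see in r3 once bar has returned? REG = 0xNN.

REG = 0xb6

prologue: push r1 → mem[0x9c]=0x32, sp=0x9c
prologue: push r2 → mem[0x9b]=0x46, sp=0x9b
body[0] mov  r1, #0xb3 → r1=0xb3
body[1] sub  r3, r6, r4 → r3=0x47
body[2] sub  r6, r7, #25 → r6=0x62
body[3] add  r3, r7, #59 → r3=0xb6
body[4] mov  r7, #0x2f → r7=0x2f
body[5] mov  r1, #0x66 → r1=0x66
body[6] sub  r2, r7, r4 → r2=0x99
body[7] add  r6, r2, #32 → r6=0xb9
epilogue: pop r2=0x46, sp=0x9c
epilogue: pop r1=0x32, sp=0x9d
r3 is caller-saved → body value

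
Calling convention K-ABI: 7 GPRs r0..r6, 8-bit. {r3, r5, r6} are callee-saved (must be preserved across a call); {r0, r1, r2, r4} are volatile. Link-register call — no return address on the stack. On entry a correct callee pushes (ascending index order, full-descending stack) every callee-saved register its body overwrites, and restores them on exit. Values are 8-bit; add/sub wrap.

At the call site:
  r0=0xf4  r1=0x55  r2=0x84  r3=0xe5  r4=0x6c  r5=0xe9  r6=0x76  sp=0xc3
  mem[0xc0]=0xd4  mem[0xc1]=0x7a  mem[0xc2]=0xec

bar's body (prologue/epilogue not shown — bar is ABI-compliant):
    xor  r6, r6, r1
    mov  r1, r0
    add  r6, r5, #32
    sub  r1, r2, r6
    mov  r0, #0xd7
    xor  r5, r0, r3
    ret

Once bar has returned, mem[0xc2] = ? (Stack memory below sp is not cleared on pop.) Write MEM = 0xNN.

prologue: push r5 -> mem[0xc2]=0xe9, sp=0xc2
prologue: push r6 -> mem[0xc1]=0x76, sp=0xc1
body[0] xor  r6, r6, r1 -> r6=0x23
body[1] mov  r1, r0 -> r1=0xf4
body[2] add  r6, r5, #32 -> r6=0x09
body[3] sub  r1, r2, r6 -> r1=0x7b
body[4] mov  r0, #0xd7 -> r0=0xd7
body[5] xor  r5, r0, r3 -> r5=0x32
epilogue: pop r6=0x76, sp=0xc2
epilogue: pop r5=0xe9, sp=0xc3
prologue pushed ['r5', 'r6'] at ['0xc2', '0xc1']

MEM = 0xe9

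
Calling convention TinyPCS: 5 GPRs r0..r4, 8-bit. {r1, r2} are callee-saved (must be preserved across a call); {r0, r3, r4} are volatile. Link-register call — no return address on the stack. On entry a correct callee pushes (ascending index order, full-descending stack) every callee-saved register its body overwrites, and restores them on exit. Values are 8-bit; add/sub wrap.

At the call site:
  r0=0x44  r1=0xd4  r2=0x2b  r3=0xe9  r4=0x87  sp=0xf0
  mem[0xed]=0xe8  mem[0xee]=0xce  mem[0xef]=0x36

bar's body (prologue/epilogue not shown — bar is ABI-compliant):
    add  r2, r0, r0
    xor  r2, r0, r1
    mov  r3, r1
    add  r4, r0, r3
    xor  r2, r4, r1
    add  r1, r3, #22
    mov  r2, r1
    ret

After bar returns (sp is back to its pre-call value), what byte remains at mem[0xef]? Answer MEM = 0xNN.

prologue: push r1 → mem[0xef]=0xd4, sp=0xef
prologue: push r2 → mem[0xee]=0x2b, sp=0xee
body[0] add  r2, r0, r0 → r2=0x88
body[1] xor  r2, r0, r1 → r2=0x90
body[2] mov  r3, r1 → r3=0xd4
body[3] add  r4, r0, r3 → r4=0x18
body[4] xor  r2, r4, r1 → r2=0xcc
body[5] add  r1, r3, #22 → r1=0xea
body[6] mov  r2, r1 → r2=0xea
epilogue: pop r2=0x2b, sp=0xef
epilogue: pop r1=0xd4, sp=0xf0
prologue pushed ['r1', 'r2'] at ['0xef', '0xee']

MEM = 0xd4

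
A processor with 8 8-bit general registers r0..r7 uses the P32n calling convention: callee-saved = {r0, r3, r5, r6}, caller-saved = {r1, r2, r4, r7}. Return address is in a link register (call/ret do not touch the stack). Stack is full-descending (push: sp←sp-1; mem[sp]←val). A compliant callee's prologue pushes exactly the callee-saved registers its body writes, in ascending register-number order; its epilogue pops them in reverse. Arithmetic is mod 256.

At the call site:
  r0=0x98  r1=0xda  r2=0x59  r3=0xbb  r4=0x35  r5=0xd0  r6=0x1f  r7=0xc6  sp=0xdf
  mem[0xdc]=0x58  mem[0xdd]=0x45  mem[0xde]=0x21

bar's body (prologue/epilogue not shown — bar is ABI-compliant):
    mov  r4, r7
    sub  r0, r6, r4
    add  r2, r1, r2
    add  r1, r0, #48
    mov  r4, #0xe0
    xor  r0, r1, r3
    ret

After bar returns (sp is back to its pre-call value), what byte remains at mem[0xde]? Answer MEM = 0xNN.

MEM = 0x98

prologue: push r0 -> mem[0xde]=0x98, sp=0xde
body[0] mov  r4, r7 -> r4=0xc6
body[1] sub  r0, r6, r4 -> r0=0x59
body[2] add  r2, r1, r2 -> r2=0x33
body[3] add  r1, r0, #48 -> r1=0x89
body[4] mov  r4, #0xe0 -> r4=0xe0
body[5] xor  r0, r1, r3 -> r0=0x32
epilogue: pop r0=0x98, sp=0xdf
prologue pushed ['r0'] at ['0xde']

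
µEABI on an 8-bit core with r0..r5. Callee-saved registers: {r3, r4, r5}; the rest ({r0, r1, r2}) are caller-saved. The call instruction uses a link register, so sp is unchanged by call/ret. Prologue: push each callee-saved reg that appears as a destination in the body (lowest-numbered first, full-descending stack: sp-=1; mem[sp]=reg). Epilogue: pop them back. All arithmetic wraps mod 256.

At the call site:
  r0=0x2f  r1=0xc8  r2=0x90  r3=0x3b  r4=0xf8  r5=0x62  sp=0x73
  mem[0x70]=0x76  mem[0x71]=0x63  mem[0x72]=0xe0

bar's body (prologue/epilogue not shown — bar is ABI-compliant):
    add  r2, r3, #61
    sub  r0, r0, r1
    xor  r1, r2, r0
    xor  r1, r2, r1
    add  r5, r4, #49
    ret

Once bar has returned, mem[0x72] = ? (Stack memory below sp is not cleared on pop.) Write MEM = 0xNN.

prologue: push r5 → mem[0x72]=0x62, sp=0x72
body[0] add  r2, r3, #61 → r2=0x78
body[1] sub  r0, r0, r1 → r0=0x67
body[2] xor  r1, r2, r0 → r1=0x1f
body[3] xor  r1, r2, r1 → r1=0x67
body[4] add  r5, r4, #49 → r5=0x29
epilogue: pop r5=0x62, sp=0x73
prologue pushed ['r5'] at ['0x72']

MEM = 0x62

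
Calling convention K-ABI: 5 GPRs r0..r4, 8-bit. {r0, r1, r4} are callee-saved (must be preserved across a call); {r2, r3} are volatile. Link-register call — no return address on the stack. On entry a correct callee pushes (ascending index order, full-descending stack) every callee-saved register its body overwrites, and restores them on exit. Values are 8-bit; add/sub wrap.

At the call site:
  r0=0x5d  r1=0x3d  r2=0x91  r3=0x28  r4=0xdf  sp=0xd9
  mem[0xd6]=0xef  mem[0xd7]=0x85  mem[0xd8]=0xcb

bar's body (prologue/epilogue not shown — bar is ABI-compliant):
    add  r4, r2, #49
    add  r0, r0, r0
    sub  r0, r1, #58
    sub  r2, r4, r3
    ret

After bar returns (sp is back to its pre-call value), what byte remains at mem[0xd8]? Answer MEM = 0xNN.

prologue: push r0 -> mem[0xd8]=0x5d, sp=0xd8
prologue: push r4 -> mem[0xd7]=0xdf, sp=0xd7
body[0] add  r4, r2, #49 -> r4=0xc2
body[1] add  r0, r0, r0 -> r0=0xba
body[2] sub  r0, r1, #58 -> r0=0x03
body[3] sub  r2, r4, r3 -> r2=0x9a
epilogue: pop r4=0xdf, sp=0xd8
epilogue: pop r0=0x5d, sp=0xd9
prologue pushed ['r0', 'r4'] at ['0xd8', '0xd7']

MEM = 0x5d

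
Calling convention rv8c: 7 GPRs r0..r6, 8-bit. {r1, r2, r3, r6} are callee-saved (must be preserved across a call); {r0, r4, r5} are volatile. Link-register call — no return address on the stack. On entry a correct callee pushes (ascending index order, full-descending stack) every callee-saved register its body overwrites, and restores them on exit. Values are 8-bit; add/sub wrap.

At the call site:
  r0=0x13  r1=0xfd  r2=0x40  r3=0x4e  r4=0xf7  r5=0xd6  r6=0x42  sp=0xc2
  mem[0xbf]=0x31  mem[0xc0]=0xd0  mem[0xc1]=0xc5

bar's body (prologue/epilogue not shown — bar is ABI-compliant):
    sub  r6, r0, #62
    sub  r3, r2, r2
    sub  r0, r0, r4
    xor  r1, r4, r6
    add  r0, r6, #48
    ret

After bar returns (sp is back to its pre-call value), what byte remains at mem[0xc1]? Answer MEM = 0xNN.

MEM = 0xfd

prologue: push r1 -> mem[0xc1]=0xfd, sp=0xc1
prologue: push r3 -> mem[0xc0]=0x4e, sp=0xc0
prologue: push r6 -> mem[0xbf]=0x42, sp=0xbf
body[0] sub  r6, r0, #62 -> r6=0xd5
body[1] sub  r3, r2, r2 -> r3=0x00
body[2] sub  r0, r0, r4 -> r0=0x1c
body[3] xor  r1, r4, r6 -> r1=0x22
body[4] add  r0, r6, #48 -> r0=0x05
epilogue: pop r6=0x42, sp=0xc0
epilogue: pop r3=0x4e, sp=0xc1
epilogue: pop r1=0xfd, sp=0xc2
prologue pushed ['r1', 'r3', 'r6'] at ['0xc1', '0xc0', '0xbf']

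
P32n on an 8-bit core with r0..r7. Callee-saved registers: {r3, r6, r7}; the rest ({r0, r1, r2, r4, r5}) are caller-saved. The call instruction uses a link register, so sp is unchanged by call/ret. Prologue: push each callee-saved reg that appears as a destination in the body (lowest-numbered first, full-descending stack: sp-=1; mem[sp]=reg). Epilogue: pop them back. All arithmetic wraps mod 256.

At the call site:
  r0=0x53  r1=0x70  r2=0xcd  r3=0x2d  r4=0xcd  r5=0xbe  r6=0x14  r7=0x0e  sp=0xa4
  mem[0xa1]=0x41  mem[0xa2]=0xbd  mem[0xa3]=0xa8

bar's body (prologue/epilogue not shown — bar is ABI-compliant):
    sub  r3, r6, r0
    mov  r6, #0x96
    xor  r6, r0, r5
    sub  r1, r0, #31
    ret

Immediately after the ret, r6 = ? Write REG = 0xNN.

prologue: push r3 -> mem[0xa3]=0x2d, sp=0xa3
prologue: push r6 -> mem[0xa2]=0x14, sp=0xa2
body[0] sub  r3, r6, r0 -> r3=0xc1
body[1] mov  r6, #0x96 -> r6=0x96
body[2] xor  r6, r0, r5 -> r6=0xed
body[3] sub  r1, r0, #31 -> r1=0x34
epilogue: pop r6=0x14, sp=0xa3
epilogue: pop r3=0x2d, sp=0xa4
r6 is callee-saved -> restored

REG = 0x14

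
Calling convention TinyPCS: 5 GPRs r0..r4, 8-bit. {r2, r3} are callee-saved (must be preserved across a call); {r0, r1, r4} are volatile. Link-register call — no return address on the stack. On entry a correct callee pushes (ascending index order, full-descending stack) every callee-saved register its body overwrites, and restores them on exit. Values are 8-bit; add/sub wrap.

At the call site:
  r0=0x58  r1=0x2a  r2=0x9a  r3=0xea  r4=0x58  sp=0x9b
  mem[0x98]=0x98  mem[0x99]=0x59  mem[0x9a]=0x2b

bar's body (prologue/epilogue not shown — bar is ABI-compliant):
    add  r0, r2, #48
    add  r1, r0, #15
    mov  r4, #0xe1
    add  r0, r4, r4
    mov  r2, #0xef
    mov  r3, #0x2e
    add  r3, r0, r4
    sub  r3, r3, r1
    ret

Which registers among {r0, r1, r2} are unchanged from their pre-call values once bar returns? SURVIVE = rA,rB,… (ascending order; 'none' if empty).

prologue: push r2 → mem[0x9a]=0x9a, sp=0x9a
prologue: push r3 → mem[0x99]=0xea, sp=0x99
body[0] add  r0, r2, #48 → r0=0xca
body[1] add  r1, r0, #15 → r1=0xd9
body[2] mov  r4, #0xe1 → r4=0xe1
body[3] add  r0, r4, r4 → r0=0xc2
body[4] mov  r2, #0xef → r2=0xef
body[5] mov  r3, #0x2e → r3=0x2e
body[6] add  r3, r0, r4 → r3=0xa3
body[7] sub  r3, r3, r1 → r3=0xca
epilogue: pop r3=0xea, sp=0x9a
epilogue: pop r2=0x9a, sp=0x9b
r0: caller-saved, written=True
r1: caller-saved, written=True
r2: callee-saved, written=True

SURVIVE = r2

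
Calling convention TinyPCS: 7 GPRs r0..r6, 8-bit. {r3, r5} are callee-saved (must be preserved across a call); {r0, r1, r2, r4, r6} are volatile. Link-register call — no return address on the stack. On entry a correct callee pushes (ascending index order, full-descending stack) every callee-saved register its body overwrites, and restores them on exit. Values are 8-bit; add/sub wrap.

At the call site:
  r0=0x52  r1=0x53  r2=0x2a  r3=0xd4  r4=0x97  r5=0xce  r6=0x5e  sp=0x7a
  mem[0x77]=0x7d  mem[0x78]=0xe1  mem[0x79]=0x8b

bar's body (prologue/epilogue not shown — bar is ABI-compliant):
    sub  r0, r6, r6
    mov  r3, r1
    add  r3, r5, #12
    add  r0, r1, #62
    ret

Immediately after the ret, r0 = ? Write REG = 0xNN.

prologue: push r3 → mem[0x79]=0xd4, sp=0x79
body[0] sub  r0, r6, r6 → r0=0x00
body[1] mov  r3, r1 → r3=0x53
body[2] add  r3, r5, #12 → r3=0xda
body[3] add  r0, r1, #62 → r0=0x91
epilogue: pop r3=0xd4, sp=0x7a
r0 is caller-saved → body value

REG = 0x91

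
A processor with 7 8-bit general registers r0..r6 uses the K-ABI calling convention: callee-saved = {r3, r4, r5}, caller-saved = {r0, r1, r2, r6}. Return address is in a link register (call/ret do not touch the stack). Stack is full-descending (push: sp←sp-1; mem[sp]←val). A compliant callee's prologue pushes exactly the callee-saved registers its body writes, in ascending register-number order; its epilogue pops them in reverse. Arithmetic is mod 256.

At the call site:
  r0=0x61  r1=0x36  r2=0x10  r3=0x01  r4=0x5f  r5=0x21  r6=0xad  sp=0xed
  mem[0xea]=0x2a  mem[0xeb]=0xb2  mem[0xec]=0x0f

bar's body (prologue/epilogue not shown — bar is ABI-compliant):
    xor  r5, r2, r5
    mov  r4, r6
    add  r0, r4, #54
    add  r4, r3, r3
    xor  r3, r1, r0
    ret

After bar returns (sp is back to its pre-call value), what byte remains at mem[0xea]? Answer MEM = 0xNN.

prologue: push r3 → mem[0xec]=0x01, sp=0xec
prologue: push r4 → mem[0xeb]=0x5f, sp=0xeb
prologue: push r5 → mem[0xea]=0x21, sp=0xea
body[0] xor  r5, r2, r5 → r5=0x31
body[1] mov  r4, r6 → r4=0xad
body[2] add  r0, r4, #54 → r0=0xe3
body[3] add  r4, r3, r3 → r4=0x02
body[4] xor  r3, r1, r0 → r3=0xd5
epilogue: pop r5=0x21, sp=0xeb
epilogue: pop r4=0x5f, sp=0xec
epilogue: pop r3=0x01, sp=0xed
prologue pushed ['r3', 'r4', 'r5'] at ['0xec', '0xeb', '0xea']

MEM = 0x21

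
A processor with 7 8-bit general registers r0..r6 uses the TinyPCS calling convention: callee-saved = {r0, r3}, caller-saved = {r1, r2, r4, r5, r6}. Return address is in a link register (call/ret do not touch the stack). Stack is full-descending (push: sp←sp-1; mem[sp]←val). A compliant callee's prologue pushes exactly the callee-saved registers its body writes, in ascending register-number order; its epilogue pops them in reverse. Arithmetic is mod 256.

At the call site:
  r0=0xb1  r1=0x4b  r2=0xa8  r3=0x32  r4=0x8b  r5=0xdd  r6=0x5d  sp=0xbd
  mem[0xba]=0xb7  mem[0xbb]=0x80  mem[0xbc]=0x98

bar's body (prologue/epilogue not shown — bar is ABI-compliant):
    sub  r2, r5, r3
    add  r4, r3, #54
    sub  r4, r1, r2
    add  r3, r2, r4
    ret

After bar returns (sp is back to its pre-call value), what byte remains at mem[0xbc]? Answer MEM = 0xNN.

prologue: push r3 → mem[0xbc]=0x32, sp=0xbc
body[0] sub  r2, r5, r3 → r2=0xab
body[1] add  r4, r3, #54 → r4=0x68
body[2] sub  r4, r1, r2 → r4=0xa0
body[3] add  r3, r2, r4 → r3=0x4b
epilogue: pop r3=0x32, sp=0xbd
prologue pushed ['r3'] at ['0xbc']

MEM = 0x32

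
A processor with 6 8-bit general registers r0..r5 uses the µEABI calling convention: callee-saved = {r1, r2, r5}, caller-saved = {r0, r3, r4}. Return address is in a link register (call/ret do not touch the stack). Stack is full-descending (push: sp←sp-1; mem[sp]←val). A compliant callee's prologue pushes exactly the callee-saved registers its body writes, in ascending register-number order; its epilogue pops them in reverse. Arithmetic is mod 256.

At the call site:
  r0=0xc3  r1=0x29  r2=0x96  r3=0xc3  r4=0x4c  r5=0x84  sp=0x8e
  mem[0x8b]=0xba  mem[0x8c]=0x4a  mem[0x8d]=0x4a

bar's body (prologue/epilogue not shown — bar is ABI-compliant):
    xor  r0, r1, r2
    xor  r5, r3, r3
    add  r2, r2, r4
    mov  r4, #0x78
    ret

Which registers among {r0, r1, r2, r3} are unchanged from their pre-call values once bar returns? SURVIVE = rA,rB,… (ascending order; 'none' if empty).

SURVIVE = r1,r2,r3

prologue: push r2 → mem[0x8d]=0x96, sp=0x8d
prologue: push r5 → mem[0x8c]=0x84, sp=0x8c
body[0] xor  r0, r1, r2 → r0=0xbf
body[1] xor  r5, r3, r3 → r5=0x00
body[2] add  r2, r2, r4 → r2=0xe2
body[3] mov  r4, #0x78 → r4=0x78
epilogue: pop r5=0x84, sp=0x8d
epilogue: pop r2=0x96, sp=0x8e
r0: caller-saved, written=True
r1: callee-saved, written=False
r2: callee-saved, written=True
r3: caller-saved, written=False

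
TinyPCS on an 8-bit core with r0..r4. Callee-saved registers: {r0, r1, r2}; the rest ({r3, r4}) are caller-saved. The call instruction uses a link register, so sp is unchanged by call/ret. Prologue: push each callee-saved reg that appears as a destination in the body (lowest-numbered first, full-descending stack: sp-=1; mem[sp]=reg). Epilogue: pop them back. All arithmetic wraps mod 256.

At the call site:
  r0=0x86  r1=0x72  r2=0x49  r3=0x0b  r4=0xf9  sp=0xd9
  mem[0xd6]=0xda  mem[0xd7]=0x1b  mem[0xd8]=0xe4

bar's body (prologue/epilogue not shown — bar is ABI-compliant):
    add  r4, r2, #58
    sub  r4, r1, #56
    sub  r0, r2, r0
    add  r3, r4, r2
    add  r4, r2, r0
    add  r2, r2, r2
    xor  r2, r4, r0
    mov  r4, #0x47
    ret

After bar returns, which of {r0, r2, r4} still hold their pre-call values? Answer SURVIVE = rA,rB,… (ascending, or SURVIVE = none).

prologue: push r0 → mem[0xd8]=0x86, sp=0xd8
prologue: push r2 → mem[0xd7]=0x49, sp=0xd7
body[0] add  r4, r2, #58 → r4=0x83
body[1] sub  r4, r1, #56 → r4=0x3a
body[2] sub  r0, r2, r0 → r0=0xc3
body[3] add  r3, r4, r2 → r3=0x83
body[4] add  r4, r2, r0 → r4=0x0c
body[5] add  r2, r2, r2 → r2=0x92
body[6] xor  r2, r4, r0 → r2=0xcf
body[7] mov  r4, #0x47 → r4=0x47
epilogue: pop r2=0x49, sp=0xd8
epilogue: pop r0=0x86, sp=0xd9
r0: callee-saved, written=True
r2: callee-saved, written=True
r4: caller-saved, written=True

SURVIVE = r0,r2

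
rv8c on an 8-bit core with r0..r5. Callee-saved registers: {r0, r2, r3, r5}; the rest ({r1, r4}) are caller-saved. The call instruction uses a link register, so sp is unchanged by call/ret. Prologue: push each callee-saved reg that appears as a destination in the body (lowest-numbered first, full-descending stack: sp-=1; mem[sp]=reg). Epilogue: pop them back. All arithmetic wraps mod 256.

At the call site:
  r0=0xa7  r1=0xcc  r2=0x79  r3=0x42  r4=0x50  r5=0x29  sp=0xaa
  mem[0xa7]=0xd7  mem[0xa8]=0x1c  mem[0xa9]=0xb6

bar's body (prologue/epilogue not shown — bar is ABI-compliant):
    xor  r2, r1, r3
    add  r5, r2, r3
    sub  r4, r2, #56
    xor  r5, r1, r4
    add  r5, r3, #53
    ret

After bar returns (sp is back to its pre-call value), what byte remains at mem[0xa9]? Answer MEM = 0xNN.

MEM = 0x79

prologue: push r2 → mem[0xa9]=0x79, sp=0xa9
prologue: push r5 → mem[0xa8]=0x29, sp=0xa8
body[0] xor  r2, r1, r3 → r2=0x8e
body[1] add  r5, r2, r3 → r5=0xd0
body[2] sub  r4, r2, #56 → r4=0x56
body[3] xor  r5, r1, r4 → r5=0x9a
body[4] add  r5, r3, #53 → r5=0x77
epilogue: pop r5=0x29, sp=0xa9
epilogue: pop r2=0x79, sp=0xaa
prologue pushed ['r2', 'r5'] at ['0xa9', '0xa8']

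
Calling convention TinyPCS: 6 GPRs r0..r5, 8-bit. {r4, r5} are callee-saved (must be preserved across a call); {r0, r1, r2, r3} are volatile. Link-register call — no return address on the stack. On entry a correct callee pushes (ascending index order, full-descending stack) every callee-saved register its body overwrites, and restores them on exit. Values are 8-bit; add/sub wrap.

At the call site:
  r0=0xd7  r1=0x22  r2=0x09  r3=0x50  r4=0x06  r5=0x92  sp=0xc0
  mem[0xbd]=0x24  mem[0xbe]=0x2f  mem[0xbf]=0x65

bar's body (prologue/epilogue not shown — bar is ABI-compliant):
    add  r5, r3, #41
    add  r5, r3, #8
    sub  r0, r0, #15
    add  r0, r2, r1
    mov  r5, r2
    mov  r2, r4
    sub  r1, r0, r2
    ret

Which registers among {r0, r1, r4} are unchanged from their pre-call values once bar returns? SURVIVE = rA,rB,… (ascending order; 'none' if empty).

prologue: push r5 → mem[0xbf]=0x92, sp=0xbf
body[0] add  r5, r3, #41 → r5=0x79
body[1] add  r5, r3, #8 → r5=0x58
body[2] sub  r0, r0, #15 → r0=0xc8
body[3] add  r0, r2, r1 → r0=0x2b
body[4] mov  r5, r2 → r5=0x09
body[5] mov  r2, r4 → r2=0x06
body[6] sub  r1, r0, r2 → r1=0x25
epilogue: pop r5=0x92, sp=0xc0
r0: caller-saved, written=True
r1: caller-saved, written=True
r4: callee-saved, written=False

SURVIVE = r4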